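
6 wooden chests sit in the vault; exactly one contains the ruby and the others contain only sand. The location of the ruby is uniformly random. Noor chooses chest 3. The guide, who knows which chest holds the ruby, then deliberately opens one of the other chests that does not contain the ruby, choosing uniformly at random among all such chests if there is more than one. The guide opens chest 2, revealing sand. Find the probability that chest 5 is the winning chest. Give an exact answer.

5/24

Condition on the true location of the ruby.
If it is in any of chests 1, 4, 5, and 6 (prior 1/6 each): the guide has 4 equally likely choices, so probability 1/4; weight (1/6)·(1/4) = 1/24 each.
If it is in chest 2 (prior 1/6): the guide opened chest 2, so this case is ruled out; weight (1/6)·0 = 0.
If it is in chest 3 (prior 1/6): the guide has 5 equally likely choices, so probability 1/5; weight (1/6)·(1/5) = 1/30.
The weights sum to 1/5.
So P(the ruby in chest 5 | the guide opened chest 2) = (1/24) / (1/5) = 5/24.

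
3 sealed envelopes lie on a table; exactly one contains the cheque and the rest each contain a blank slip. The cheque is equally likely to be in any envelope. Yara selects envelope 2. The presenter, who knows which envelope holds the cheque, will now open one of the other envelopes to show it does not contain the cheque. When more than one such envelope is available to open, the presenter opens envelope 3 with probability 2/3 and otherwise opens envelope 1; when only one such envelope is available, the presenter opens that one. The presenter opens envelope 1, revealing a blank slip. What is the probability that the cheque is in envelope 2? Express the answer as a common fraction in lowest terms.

1/4

Apply Bayes' rule, conditioning on where the cheque actually is.
If it is in envelope 1 (prior 1/3): the presenter opened envelope 1, so this case is ruled out; weight (1/3)·0 = 0.
If it is in envelope 2 (prior 1/3): envelope 3 is available but not opened, probability 1/3; weight (1/3)·(1/3) = 1/9.
If it is in envelope 3 (prior 1/3): only envelope 1 is available, probability 1; weight (1/3)·1 = 1/3.
The weights sum to 4/9.
So P(the cheque in envelope 2 | the presenter opened envelope 1) = (1/9) / (4/9) = 1/4.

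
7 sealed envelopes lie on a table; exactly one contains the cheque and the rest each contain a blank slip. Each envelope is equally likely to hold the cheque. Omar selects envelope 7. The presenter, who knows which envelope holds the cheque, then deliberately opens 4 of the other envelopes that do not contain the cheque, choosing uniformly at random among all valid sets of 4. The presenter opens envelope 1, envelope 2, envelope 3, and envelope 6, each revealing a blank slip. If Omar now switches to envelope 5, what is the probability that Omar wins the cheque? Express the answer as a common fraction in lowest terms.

Condition on the true location of the cheque.
If it is in any of envelopes 1, 2, 3, and 6 (prior 1/7 each): that envelope was opened and seen not to hold the prize — ruled out; weight (1/7)·0 = 0 each.
If it is in either of envelopes 4 and 5 (prior 1/7 each): the presenter has 5 equally likely choices, so probability 1/5; weight (1/7)·(1/5) = 1/35 each.
If it is in envelope 7 (prior 1/7): the presenter has 15 equally likely choices, so probability 1/15; weight (1/7)·(1/15) = 1/105.
The weights sum to 1/15.
So P(the cheque in envelope 5 | the presenter opened envelope 1, envelope 2, envelope 3, and envelope 6) = (1/35) / (1/15) = 3/7.

3/7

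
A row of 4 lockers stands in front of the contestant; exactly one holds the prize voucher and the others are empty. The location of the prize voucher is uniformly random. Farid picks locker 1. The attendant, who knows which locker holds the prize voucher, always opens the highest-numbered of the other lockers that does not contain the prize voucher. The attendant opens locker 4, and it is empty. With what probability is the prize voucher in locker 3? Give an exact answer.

1/3

Consider each possible location of the prize voucher in turn.
If it is in any of lockers 1, 2, and 3 (prior 1/4 each): locker 4 is the highest-numbered option available, probability 1; weight (1/4)·1 = 1/4 each.
If it is in locker 4 (prior 1/4): the attendant opened locker 4, so this case is ruled out; weight (1/4)·0 = 0.
The weights sum to 3/4.
So P(the prize voucher in locker 3 | the attendant opened locker 4) = (1/4) / (3/4) = 1/3.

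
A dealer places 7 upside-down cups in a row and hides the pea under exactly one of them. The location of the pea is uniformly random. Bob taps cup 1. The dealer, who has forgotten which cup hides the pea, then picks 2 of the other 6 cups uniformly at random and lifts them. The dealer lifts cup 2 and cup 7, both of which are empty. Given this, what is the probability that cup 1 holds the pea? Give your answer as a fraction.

Because the dealer chose which cups to lift without knowing where the pea is, the choice is independent of the prize location. Learning that none of the 2 opened cups holds the pea simply rules out those 2 locations and leaves the remaining 5 cups still equally likely by symmetry.
So P(the pea under cup 1) = 1/5.

1/5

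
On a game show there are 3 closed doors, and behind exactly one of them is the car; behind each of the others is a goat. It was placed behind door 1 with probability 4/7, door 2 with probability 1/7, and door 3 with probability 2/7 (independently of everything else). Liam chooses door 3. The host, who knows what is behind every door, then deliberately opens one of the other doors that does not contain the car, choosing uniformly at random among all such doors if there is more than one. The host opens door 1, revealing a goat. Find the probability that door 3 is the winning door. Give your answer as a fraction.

1/2

Condition on the true location of the car.
If it is behind door 1 (prior 4/7): the host opened door 1, so this case is ruled out; weight (4/7)·0 = 0.
If it is behind door 2 (prior 1/7): the host has no choice, probability 1; weight (1/7)·1 = 1/7.
If it is behind door 3 (prior 2/7): the host has 2 equally likely choices, so probability 1/2; weight (2/7)·(1/2) = 1/7.
The weights sum to 2/7.
So P(the car behind door 3 | the host opened door 1) = (1/7) / (2/7) = 1/2.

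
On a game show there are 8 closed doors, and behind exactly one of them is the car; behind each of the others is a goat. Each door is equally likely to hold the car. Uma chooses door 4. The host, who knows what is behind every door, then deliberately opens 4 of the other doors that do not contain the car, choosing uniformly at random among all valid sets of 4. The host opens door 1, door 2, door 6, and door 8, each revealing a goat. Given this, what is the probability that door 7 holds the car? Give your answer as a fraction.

Consider each possible location of the car in turn.
If it is behind any of doors 1, 2, 6, and 8 (prior 1/8 each): that door was opened and seen not to hold the prize — ruled out; weight (1/8)·0 = 0 each.
If it is behind any of doors 3, 5, and 7 (prior 1/8 each): the host has 15 equally likely choices, so probability 1/15; weight (1/8)·(1/15) = 1/120 each.
If it is behind door 4 (prior 1/8): the host has 35 equally likely choices, so probability 1/35; weight (1/8)·(1/35) = 1/280.
The weights sum to 1/35.
So P(the car behind door 7 | the host opened door 1, door 2, door 6, and door 8) = (1/120) / (1/35) = 7/24.

7/24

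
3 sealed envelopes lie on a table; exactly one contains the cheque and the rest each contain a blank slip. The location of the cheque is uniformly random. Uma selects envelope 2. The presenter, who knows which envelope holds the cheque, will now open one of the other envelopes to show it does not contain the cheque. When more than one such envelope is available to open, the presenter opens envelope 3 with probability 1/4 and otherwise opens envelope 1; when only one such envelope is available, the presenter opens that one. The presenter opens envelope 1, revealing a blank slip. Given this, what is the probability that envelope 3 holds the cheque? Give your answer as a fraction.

Condition on the true location of the cheque.
If it is in envelope 1 (prior 1/3): the presenter opened envelope 1, so this case is ruled out; weight (1/3)·0 = 0.
If it is in envelope 2 (prior 1/3): envelope 3 is available but not opened, probability 3/4; weight (1/3)·(3/4) = 1/4.
If it is in envelope 3 (prior 1/3): only envelope 1 is available, probability 1; weight (1/3)·1 = 1/3.
The weights sum to 7/12.
So P(the cheque in envelope 3 | the presenter opened envelope 1) = (1/3) / (7/12) = 4/7.

4/7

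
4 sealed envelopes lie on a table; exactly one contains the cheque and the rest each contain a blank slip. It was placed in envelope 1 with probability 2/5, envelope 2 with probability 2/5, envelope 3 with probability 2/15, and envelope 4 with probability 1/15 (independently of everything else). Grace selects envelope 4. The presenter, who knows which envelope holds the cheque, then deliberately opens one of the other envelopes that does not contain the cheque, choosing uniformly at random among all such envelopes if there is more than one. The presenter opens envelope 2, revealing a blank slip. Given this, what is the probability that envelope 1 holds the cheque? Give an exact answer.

9/13

Consider each possible location of the cheque in turn.
If it is in envelope 1 (prior 2/5): the presenter has 2 equally likely choices, so probability 1/2; weight (2/5)·(1/2) = 1/5.
If it is in envelope 2 (prior 2/5): the presenter opened envelope 2, so this case is ruled out; weight (2/5)·0 = 0.
If it is in envelope 3 (prior 2/15): the presenter has 2 equally likely choices, so probability 1/2; weight (2/15)·(1/2) = 1/15.
If it is in envelope 4 (prior 1/15): the presenter has 3 equally likely choices, so probability 1/3; weight (1/15)·(1/3) = 1/45.
The weights sum to 13/45.
So P(the cheque in envelope 1 | the presenter opened envelope 2) = (1/5) / (13/45) = 9/13.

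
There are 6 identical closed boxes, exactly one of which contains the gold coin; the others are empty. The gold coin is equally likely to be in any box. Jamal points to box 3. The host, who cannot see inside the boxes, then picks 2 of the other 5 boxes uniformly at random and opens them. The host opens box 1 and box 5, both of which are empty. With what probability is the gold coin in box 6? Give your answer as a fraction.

Condition on the true location of the gold coin.
If it is in either of boxes 1 and 5 (prior 1/6 each): that box was opened and seen not to hold the prize — ruled out; weight (1/6)·0 = 0 each.
If it is in any of boxes 2, 3, 4, and 6 (prior 1/6 each): the host picks exactly this set with probability 1/10 regardless, and none is the prize; weight (1/6)·(1/10) = 1/60 each.
The weights sum to 1/15.
So P(the gold coin in box 6 | the host opened box 1 and box 5) = (1/60) / (1/15) = 1/4.

1/4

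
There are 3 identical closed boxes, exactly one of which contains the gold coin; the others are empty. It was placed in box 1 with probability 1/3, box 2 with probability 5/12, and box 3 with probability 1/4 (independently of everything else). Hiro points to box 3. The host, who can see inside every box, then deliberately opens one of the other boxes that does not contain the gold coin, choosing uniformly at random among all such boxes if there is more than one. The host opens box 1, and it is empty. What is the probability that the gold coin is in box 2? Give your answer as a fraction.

Apply Bayes' rule, conditioning on where the gold coin actually is.
If it is in box 1 (prior 1/3): the host opened box 1, so this case is ruled out; weight (1/3)·0 = 0.
If it is in box 2 (prior 5/12): the host has no choice, probability 1; weight (5/12)·1 = 5/12.
If it is in box 3 (prior 1/4): the host has 2 equally likely choices, so probability 1/2; weight (1/4)·(1/2) = 1/8.
The weights sum to 13/24.
So P(the gold coin in box 2 | the host opened box 1) = (5/12) / (13/24) = 10/13.

10/13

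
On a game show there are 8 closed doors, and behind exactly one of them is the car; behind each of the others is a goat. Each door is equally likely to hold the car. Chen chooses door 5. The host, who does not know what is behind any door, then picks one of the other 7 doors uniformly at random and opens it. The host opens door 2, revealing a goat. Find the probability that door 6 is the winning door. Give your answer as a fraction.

Because the host chose which door to open without knowing where the car is, the choice is independent of the prize location. Learning that door 2 does not hold the car simply rules out that one location and leaves the remaining 7 doors still equally likely by symmetry.
So P(the car behind door 6) = 1/7.

1/7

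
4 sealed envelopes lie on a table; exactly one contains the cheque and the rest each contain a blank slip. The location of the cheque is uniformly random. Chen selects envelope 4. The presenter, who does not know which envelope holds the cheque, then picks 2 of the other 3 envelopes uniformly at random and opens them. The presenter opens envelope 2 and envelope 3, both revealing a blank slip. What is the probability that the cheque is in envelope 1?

Because the presenter chose which envelopes to open without knowing where the cheque is, the choice is independent of the prize location. Learning that none of the 2 opened envelopes holds the cheque simply rules out those 2 locations and leaves the remaining 2 envelopes still equally likely by symmetry.
So P(the cheque in envelope 1) = 1/2.

1/2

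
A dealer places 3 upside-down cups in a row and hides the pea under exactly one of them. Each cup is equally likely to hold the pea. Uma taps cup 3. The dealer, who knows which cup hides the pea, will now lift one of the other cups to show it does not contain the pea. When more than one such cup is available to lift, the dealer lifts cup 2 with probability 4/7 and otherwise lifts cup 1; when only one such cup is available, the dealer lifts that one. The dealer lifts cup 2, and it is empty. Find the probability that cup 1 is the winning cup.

Consider each possible location of the pea in turn.
If it is under cup 1 (prior 1/3): only cup 2 is available, probability 1; weight (1/3)·1 = 1/3.
If it is under cup 2 (prior 1/3): the dealer opened cup 2, so this case is ruled out; weight (1/3)·0 = 0.
If it is under cup 3 (prior 1/3): cup 2 is available, opened with probability 4/7; weight (1/3)·(4/7) = 4/21.
The weights sum to 11/21.
So P(the pea under cup 1 | the dealer opened cup 2) = (1/3) / (11/21) = 7/11.

7/11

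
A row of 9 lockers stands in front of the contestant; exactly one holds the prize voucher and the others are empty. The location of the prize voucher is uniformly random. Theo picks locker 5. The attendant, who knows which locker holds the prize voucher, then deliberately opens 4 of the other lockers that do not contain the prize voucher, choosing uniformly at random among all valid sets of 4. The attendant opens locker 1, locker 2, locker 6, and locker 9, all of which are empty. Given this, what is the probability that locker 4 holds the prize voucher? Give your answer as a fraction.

Apply Bayes' rule, conditioning on where the prize voucher actually is.
If it is in any of lockers 1, 2, 6, and 9 (prior 1/9 each): that locker was opened and seen not to hold the prize — ruled out; weight (1/9)·0 = 0 each.
If it is in any of lockers 3, 4, 7, and 8 (prior 1/9 each): the attendant has 35 equally likely choices, so probability 1/35; weight (1/9)·(1/35) = 1/315 each.
If it is in locker 5 (prior 1/9): the attendant has 70 equally likely choices, so probability 1/70; weight (1/9)·(1/70) = 1/630.
The weights sum to 1/70.
So P(the prize voucher in locker 4 | the attendant opened locker 1, locker 2, locker 6, and locker 9) = (1/315) / (1/70) = 2/9.

2/9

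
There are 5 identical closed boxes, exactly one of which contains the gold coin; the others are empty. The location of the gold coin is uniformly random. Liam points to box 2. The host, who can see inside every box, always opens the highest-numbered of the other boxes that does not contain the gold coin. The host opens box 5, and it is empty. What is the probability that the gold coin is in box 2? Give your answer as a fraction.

Consider each possible location of the gold coin in turn.
If it is in any of boxes 1, 2, 3, and 4 (prior 1/5 each): box 5 is the highest-numbered option available, probability 1; weight (1/5)·1 = 1/5 each.
If it is in box 5 (prior 1/5): the host opened box 5, so this case is ruled out; weight (1/5)·0 = 0.
The weights sum to 4/5.
So P(the gold coin in box 2 | the host opened box 5) = (1/5) / (4/5) = 1/4.

1/4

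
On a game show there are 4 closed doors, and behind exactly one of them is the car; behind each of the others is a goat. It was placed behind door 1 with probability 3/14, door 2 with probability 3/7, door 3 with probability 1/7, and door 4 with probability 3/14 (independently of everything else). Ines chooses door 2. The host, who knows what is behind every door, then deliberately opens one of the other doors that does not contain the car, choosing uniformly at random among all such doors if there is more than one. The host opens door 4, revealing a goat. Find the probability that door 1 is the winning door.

Condition on the true location of the car.
If it is behind door 1 (prior 3/14): the host has 2 equally likely choices, so probability 1/2; weight (3/14)·(1/2) = 3/28.
If it is behind door 2 (prior 3/7): the host has 3 equally likely choices, so probability 1/3; weight (3/7)·(1/3) = 1/7.
If it is behind door 3 (prior 1/7): the host has 2 equally likely choices, so probability 1/2; weight (1/7)·(1/2) = 1/14.
If it is behind door 4 (prior 3/14): the host opened door 4, so this case is ruled out; weight (3/14)·0 = 0.
The weights sum to 9/28.
So P(the car behind door 1 | the host opened door 4) = (3/28) / (9/28) = 1/3.

1/3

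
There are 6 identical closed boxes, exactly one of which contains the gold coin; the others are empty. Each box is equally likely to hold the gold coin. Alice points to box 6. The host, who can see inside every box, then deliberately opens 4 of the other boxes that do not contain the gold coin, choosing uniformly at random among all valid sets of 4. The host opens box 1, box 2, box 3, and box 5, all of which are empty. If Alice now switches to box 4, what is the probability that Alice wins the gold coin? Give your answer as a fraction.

5/6

Consider each possible location of the gold coin in turn.
If it is in any of boxes 1, 2, 3, and 5 (prior 1/6 each): that box was opened and seen not to hold the prize — ruled out; weight (1/6)·0 = 0 each.
If it is in box 4 (prior 1/6): the host has no choice, probability 1; weight (1/6)·1 = 1/6.
If it is in box 6 (prior 1/6): the host has 5 equally likely choices, so probability 1/5; weight (1/6)·(1/5) = 1/30.
The weights sum to 1/5.
So P(the gold coin in box 4 | the host opened box 1, box 2, box 3, and box 5) = (1/6) / (1/5) = 5/6.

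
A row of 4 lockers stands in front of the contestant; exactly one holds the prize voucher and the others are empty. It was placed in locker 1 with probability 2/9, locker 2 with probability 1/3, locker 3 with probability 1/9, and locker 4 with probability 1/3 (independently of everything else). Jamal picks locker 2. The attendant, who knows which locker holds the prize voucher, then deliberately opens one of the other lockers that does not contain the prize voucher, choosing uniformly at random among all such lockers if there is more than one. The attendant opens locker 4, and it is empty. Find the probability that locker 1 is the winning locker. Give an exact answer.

Consider each possible location of the prize voucher in turn.
If it is in locker 1 (prior 2/9): the attendant has 2 equally likely choices, so probability 1/2; weight (2/9)·(1/2) = 1/9.
If it is in locker 2 (prior 1/3): the attendant has 3 equally likely choices, so probability 1/3; weight (1/3)·(1/3) = 1/9.
If it is in locker 3 (prior 1/9): the attendant has 2 equally likely choices, so probability 1/2; weight (1/9)·(1/2) = 1/18.
If it is in locker 4 (prior 1/3): the attendant opened locker 4, so this case is ruled out; weight (1/3)·0 = 0.
The weights sum to 5/18.
So P(the prize voucher in locker 1 | the attendant opened locker 4) = (1/9) / (5/18) = 2/5.

2/5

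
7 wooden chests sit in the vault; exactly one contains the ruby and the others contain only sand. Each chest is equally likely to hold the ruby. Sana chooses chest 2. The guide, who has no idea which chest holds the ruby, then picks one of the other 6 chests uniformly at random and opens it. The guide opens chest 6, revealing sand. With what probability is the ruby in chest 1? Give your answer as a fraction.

Because the guide chose which chest to open without knowing where the ruby is, the choice is independent of the prize location. Learning that chest 6 does not hold the ruby simply rules out that one location and leaves the remaining 6 chests still equally likely by symmetry.
So P(the ruby in chest 1) = 1/6.

1/6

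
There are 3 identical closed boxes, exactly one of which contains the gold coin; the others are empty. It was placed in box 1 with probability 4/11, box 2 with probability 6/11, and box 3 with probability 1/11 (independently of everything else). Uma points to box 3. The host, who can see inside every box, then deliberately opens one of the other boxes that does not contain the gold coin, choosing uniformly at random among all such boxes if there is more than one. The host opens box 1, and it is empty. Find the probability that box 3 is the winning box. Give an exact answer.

1/13

Apply Bayes' rule, conditioning on where the gold coin actually is.
If it is in box 1 (prior 4/11): the host opened box 1, so this case is ruled out; weight (4/11)·0 = 0.
If it is in box 2 (prior 6/11): the host has no choice, probability 1; weight (6/11)·1 = 6/11.
If it is in box 3 (prior 1/11): the host has 2 equally likely choices, so probability 1/2; weight (1/11)·(1/2) = 1/22.
The weights sum to 13/22.
So P(the gold coin in box 3 | the host opened box 1) = (1/22) / (13/22) = 1/13.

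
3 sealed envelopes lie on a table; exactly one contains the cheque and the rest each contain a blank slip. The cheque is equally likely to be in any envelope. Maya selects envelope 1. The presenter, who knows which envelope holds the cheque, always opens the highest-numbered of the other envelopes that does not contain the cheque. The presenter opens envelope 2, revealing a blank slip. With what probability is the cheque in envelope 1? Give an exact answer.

0

Consider each possible location of the cheque in turn.
If it is in envelope 1 (prior 1/3): the presenter would have opened envelope 3 instead, probability 0; weight (1/3)·0 = 0.
If it is in envelope 2 (prior 1/3): the presenter opened envelope 2, so this case is ruled out; weight (1/3)·0 = 0.
If it is in envelope 3 (prior 1/3): envelope 2 is the highest-numbered option available, probability 1; weight (1/3)·1 = 1/3.
The weights sum to 1/3.
So P(the cheque in envelope 1 | the presenter opened envelope 2) = 0 / (1/3) = 0.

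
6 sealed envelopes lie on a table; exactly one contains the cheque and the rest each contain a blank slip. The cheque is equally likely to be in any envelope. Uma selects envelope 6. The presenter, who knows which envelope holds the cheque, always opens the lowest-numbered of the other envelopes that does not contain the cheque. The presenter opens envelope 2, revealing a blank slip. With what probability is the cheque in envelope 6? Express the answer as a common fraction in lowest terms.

0

Consider each possible location of the cheque in turn.
If it is in envelope 1 (prior 1/6): envelope 2 is the lowest-numbered option available, probability 1; weight (1/6)·1 = 1/6.
If it is in envelope 2 (prior 1/6): the presenter opened envelope 2, so this case is ruled out; weight (1/6)·0 = 0.
If it is in any of envelopes 3, 4, 5, and 6 (prior 1/6 each): the presenter would have opened envelope 1 instead, probability 0; weight (1/6)·0 = 0 each.
The weights sum to 1/6.
So P(the cheque in envelope 6 | the presenter opened envelope 2) = 0 / (1/6) = 0.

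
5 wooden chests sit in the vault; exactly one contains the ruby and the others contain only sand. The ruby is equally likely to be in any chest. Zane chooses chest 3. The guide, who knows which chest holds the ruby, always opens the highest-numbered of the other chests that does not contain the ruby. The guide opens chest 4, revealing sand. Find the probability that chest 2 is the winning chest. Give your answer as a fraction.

Consider each possible location of the ruby in turn.
If it is in any of chests 1, 2, and 3 (prior 1/5 each): the guide would have opened chest 5 instead, probability 0; weight (1/5)·0 = 0 each.
If it is in chest 4 (prior 1/5): the guide opened chest 4, so this case is ruled out; weight (1/5)·0 = 0.
If it is in chest 5 (prior 1/5): chest 4 is the highest-numbered option available, probability 1; weight (1/5)·1 = 1/5.
The weights sum to 1/5.
So P(the ruby in chest 2 | the guide opened chest 4) = 0 / (1/5) = 0.

0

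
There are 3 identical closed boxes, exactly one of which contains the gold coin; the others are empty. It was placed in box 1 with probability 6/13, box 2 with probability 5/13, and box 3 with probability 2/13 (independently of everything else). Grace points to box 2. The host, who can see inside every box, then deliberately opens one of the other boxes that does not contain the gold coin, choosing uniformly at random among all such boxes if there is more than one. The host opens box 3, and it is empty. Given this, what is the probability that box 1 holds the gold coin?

12/17

Condition on the true location of the gold coin.
If it is in box 1 (prior 6/13): the host has no choice, probability 1; weight (6/13)·1 = 6/13.
If it is in box 2 (prior 5/13): the host has 2 equally likely choices, so probability 1/2; weight (5/13)·(1/2) = 5/26.
If it is in box 3 (prior 2/13): the host opened box 3, so this case is ruled out; weight (2/13)·0 = 0.
The weights sum to 17/26.
So P(the gold coin in box 1 | the host opened box 3) = (6/13) / (17/26) = 12/17.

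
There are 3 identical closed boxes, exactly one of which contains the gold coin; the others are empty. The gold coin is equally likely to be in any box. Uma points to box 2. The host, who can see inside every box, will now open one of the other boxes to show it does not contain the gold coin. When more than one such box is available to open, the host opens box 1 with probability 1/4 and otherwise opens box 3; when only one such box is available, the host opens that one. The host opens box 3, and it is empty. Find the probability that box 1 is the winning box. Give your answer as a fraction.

4/7

Apply Bayes' rule, conditioning on where the gold coin actually is.
If it is in box 1 (prior 1/3): only box 3 is available, probability 1; weight (1/3)·1 = 1/3.
If it is in box 2 (prior 1/3): box 1 is available but not opened, probability 3/4; weight (1/3)·(3/4) = 1/4.
If it is in box 3 (prior 1/3): the host opened box 3, so this case is ruled out; weight (1/3)·0 = 0.
The weights sum to 7/12.
So P(the gold coin in box 1 | the host opened box 3) = (1/3) / (7/12) = 4/7.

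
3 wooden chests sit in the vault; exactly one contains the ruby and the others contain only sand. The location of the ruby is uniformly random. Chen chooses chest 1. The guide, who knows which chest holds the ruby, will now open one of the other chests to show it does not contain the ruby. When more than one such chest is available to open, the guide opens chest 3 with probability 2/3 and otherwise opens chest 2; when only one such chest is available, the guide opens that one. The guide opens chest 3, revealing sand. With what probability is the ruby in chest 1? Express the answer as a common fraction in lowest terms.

2/5

Consider each possible location of the ruby in turn.
If it is in chest 1 (prior 1/3): chest 3 is available, opened with probability 2/3; weight (1/3)·(2/3) = 2/9.
If it is in chest 2 (prior 1/3): only chest 3 is available, probability 1; weight (1/3)·1 = 1/3.
If it is in chest 3 (prior 1/3): the guide opened chest 3, so this case is ruled out; weight (1/3)·0 = 0.
The weights sum to 5/9.
So P(the ruby in chest 1 | the guide opened chest 3) = (2/9) / (5/9) = 2/5.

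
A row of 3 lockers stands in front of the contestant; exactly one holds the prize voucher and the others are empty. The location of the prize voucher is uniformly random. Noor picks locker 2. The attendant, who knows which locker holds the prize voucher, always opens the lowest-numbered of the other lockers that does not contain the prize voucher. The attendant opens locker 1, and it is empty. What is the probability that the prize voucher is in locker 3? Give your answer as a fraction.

1/2

Condition on the true location of the prize voucher.
If it is in locker 1 (prior 1/3): the attendant opened locker 1, so this case is ruled out; weight (1/3)·0 = 0.
If it is in either of lockers 2 and 3 (prior 1/3 each): locker 1 is the lowest-numbered option available, probability 1; weight (1/3)·1 = 1/3 each.
The weights sum to 2/3.
So P(the prize voucher in locker 3 | the attendant opened locker 1) = (1/3) / (2/3) = 1/2.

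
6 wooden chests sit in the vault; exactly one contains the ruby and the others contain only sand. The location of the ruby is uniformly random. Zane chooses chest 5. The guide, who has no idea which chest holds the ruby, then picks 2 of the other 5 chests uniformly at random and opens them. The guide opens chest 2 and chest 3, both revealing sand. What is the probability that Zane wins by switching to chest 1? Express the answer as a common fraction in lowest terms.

1/4

Apply Bayes' rule, conditioning on where the ruby actually is.
If it is in any of chests 1, 4, 5, and 6 (prior 1/6 each): the guide picks exactly this set with probability 1/10 regardless, and none is the prize; weight (1/6)·(1/10) = 1/60 each.
If it is in either of chests 2 and 3 (prior 1/6 each): that chest was opened and seen not to hold the prize — ruled out; weight (1/6)·0 = 0 each.
The weights sum to 1/15.
So P(the ruby in chest 1 | the guide opened chest 2 and chest 3) = (1/60) / (1/15) = 1/4.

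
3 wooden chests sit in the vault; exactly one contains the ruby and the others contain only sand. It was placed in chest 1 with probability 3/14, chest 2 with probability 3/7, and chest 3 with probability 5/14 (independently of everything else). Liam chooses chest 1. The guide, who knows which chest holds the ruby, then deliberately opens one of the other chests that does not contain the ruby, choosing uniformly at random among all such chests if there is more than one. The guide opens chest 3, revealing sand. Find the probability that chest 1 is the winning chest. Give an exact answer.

1/5

Consider each possible location of the ruby in turn.
If it is in chest 1 (prior 3/14): the guide has 2 equally likely choices, so probability 1/2; weight (3/14)·(1/2) = 3/28.
If it is in chest 2 (prior 3/7): the guide has no choice, probability 1; weight (3/7)·1 = 3/7.
If it is in chest 3 (prior 5/14): the guide opened chest 3, so this case is ruled out; weight (5/14)·0 = 0.
The weights sum to 15/28.
So P(the ruby in chest 1 | the guide opened chest 3) = (3/28) / (15/28) = 1/5.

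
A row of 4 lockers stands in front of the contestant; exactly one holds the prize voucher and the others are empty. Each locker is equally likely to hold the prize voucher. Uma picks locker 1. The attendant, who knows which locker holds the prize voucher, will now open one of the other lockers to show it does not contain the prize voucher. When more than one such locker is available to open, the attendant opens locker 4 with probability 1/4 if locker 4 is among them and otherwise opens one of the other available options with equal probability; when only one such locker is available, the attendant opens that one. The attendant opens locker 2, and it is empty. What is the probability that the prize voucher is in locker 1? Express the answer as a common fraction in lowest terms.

3/13

Apply Bayes' rule, conditioning on where the prize voucher actually is.
If it is in locker 1 (prior 1/4): locker 4 is available but not opened; locker 2 gets probability (1 − 1/4)/2 = 3/8; weight (1/4)·(3/8) = 3/32.
If it is in locker 2 (prior 1/4): the attendant opened locker 2, so this case is ruled out; weight (1/4)·0 = 0.
If it is in locker 3 (prior 1/4): locker 4 is available but not opened, probability 3/4; weight (1/4)·(3/4) = 3/16.
If it is in locker 4 (prior 1/4): locker 4 holds the prize so is unavailable; the attendant chooses uniformly among the 2 others, probability 1/2; weight (1/4)·(1/2) = 1/8.
The weights sum to 13/32.
So P(the prize voucher in locker 1 | the attendant opened locker 2) = (3/32) / (13/32) = 3/13.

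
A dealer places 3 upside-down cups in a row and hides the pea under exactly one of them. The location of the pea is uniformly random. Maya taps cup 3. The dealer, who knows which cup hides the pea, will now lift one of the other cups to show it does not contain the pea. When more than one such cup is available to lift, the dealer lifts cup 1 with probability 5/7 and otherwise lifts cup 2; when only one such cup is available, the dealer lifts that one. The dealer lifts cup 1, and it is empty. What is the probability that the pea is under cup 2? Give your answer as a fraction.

Consider each possible location of the pea in turn.
If it is under cup 1 (prior 1/3): the dealer opened cup 1, so this case is ruled out; weight (1/3)·0 = 0.
If it is under cup 2 (prior 1/3): only cup 1 is available, probability 1; weight (1/3)·1 = 1/3.
If it is under cup 3 (prior 1/3): cup 1 is available, opened with probability 5/7; weight (1/3)·(5/7) = 5/21.
The weights sum to 4/7.
So P(the pea under cup 2 | the dealer opened cup 1) = (1/3) / (4/7) = 7/12.

7/12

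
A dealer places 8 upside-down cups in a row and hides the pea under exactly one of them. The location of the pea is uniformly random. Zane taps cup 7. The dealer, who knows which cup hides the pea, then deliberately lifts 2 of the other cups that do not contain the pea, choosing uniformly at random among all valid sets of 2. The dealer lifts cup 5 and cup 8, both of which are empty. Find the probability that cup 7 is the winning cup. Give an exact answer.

Apply Bayes' rule, conditioning on where the pea actually is.
If it is under any of cups 1, 2, 3, 4, and 6 (prior 1/8 each): the dealer has 15 equally likely choices, so probability 1/15; weight (1/8)·(1/15) = 1/120 each.
If it is under either of cups 5 and 8 (prior 1/8 each): that cup was opened and seen not to hold the prize — ruled out; weight (1/8)·0 = 0 each.
If it is under cup 7 (prior 1/8): the dealer has 21 equally likely choices, so probability 1/21; weight (1/8)·(1/21) = 1/168.
The weights sum to 1/21.
So P(the pea under cup 7 | the dealer opened cup 5 and cup 8) = (1/168) / (1/21) = 1/8.

1/8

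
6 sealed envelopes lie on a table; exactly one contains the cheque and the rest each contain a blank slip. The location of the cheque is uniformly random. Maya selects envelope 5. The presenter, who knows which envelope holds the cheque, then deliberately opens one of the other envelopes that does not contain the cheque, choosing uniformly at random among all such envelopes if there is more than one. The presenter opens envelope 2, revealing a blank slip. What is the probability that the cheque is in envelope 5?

Consider each possible location of the cheque in turn.
If it is in any of envelopes 1, 3, 4, and 6 (prior 1/6 each): the presenter has 4 equally likely choices, so probability 1/4; weight (1/6)·(1/4) = 1/24 each.
If it is in envelope 2 (prior 1/6): the presenter opened envelope 2, so this case is ruled out; weight (1/6)·0 = 0.
If it is in envelope 5 (prior 1/6): the presenter has 5 equally likely choices, so probability 1/5; weight (1/6)·(1/5) = 1/30.
The weights sum to 1/5.
So P(the cheque in envelope 5 | the presenter opened envelope 2) = (1/30) / (1/5) = 1/6.

1/6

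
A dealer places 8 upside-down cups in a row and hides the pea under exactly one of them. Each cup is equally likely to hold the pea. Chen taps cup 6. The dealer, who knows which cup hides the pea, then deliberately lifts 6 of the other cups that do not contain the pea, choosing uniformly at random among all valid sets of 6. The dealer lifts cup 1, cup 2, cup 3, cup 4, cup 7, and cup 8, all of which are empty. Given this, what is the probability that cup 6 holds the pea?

Consider each possible location of the pea in turn.
If it is under any of cups 1, 2, 3, 4, 7, and 8 (prior 1/8 each): that cup was opened and seen not to hold the prize — ruled out; weight (1/8)·0 = 0 each.
If it is under cup 5 (prior 1/8): the dealer has no choice, probability 1; weight (1/8)·1 = 1/8.
If it is under cup 6 (prior 1/8): the dealer has 7 equally likely choices, so probability 1/7; weight (1/8)·(1/7) = 1/56.
The weights sum to 1/7.
So P(the pea under cup 6 | the dealer opened cup 1, cup 2, cup 3, cup 4, cup 7, and cup 8) = (1/56) / (1/7) = 1/8.

1/8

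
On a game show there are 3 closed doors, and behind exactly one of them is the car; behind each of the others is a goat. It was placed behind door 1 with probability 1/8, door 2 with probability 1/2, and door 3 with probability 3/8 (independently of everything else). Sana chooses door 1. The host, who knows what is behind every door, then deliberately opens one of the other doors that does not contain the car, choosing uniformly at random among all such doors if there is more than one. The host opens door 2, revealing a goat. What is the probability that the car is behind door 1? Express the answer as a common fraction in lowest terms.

Condition on the true location of the car.
If it is behind door 1 (prior 1/8): the host has 2 equally likely choices, so probability 1/2; weight (1/8)·(1/2) = 1/16.
If it is behind door 2 (prior 1/2): the host opened door 2, so this case is ruled out; weight (1/2)·0 = 0.
If it is behind door 3 (prior 3/8): the host has no choice, probability 1; weight (3/8)·1 = 3/8.
The weights sum to 7/16.
So P(the car behind door 1 | the host opened door 2) = (1/16) / (7/16) = 1/7.

1/7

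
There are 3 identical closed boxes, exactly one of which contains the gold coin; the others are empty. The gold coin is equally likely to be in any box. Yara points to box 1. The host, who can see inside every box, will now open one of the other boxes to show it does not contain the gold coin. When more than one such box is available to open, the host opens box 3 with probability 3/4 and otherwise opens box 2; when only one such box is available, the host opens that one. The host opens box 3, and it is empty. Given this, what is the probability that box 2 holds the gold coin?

4/7

Consider each possible location of the gold coin in turn.
If it is in box 1 (prior 1/3): box 3 is available, opened with probability 3/4; weight (1/3)·(3/4) = 1/4.
If it is in box 2 (prior 1/3): only box 3 is available, probability 1; weight (1/3)·1 = 1/3.
If it is in box 3 (prior 1/3): the host opened box 3, so this case is ruled out; weight (1/3)·0 = 0.
The weights sum to 7/12.
So P(the gold coin in box 2 | the host opened box 3) = (1/3) / (7/12) = 4/7.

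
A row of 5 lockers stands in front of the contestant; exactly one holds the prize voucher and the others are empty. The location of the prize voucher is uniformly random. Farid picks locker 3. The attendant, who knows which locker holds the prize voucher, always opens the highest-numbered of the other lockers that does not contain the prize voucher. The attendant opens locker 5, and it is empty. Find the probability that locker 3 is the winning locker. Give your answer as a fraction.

1/4

Apply Bayes' rule, conditioning on where the prize voucher actually is.
If it is in any of lockers 1, 2, 3, and 4 (prior 1/5 each): locker 5 is the highest-numbered option available, probability 1; weight (1/5)·1 = 1/5 each.
If it is in locker 5 (prior 1/5): the attendant opened locker 5, so this case is ruled out; weight (1/5)·0 = 0.
The weights sum to 4/5.
So P(the prize voucher in locker 3 | the attendant opened locker 5) = (1/5) / (4/5) = 1/4.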